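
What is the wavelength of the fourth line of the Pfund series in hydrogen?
3295.1998 nm

The lines of a series are numbered from the longest wavelength (smallest ΔE) outward; the fourth line is the transition from n = n_f + 4 to n_f.
The Pfund series has all transitions ending at n_f = 5.

For H, the fourth line (δ-line) is the jump from n = 9 to n = 5:
E_9 = -13.6057 / 9² = -0.1679716049 eV
E_5 = -13.6057 / 5² = -0.5442280000 eV
ΔE = E_9 - E_5 = 0.3762563951 eV

λ = hc/E = 1239.84 eV·nm / 0.3762563951 eV
λ = 3295.1998 nm

This is the δ-line of the Pfund series in H.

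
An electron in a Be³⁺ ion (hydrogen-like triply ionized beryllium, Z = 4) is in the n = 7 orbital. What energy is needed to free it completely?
4.4427 eV

The ionization energy is the energy needed to remove the electron completely (n → ∞).

For a hydrogen-like ion with Z = 4, E_n = -13.6057 Z² / n² eV.

At n = 7: E_7 = -13.6057 × 4² / 7² = -4.4426776 eV
At n = ∞: E_∞ = 0 eV

Ionization energy = E_∞ - E_7 = 0 - (-4.4426776) = 4.4426776 eV
Ionization energy ≈ 4.4427 eV

This is also called the binding energy of the electron in state n = 7.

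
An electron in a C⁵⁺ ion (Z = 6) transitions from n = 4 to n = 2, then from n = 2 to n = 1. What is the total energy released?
459.1924 eV

The energy levels of C⁵⁺ are E_n = -13.6057 × 6² / n² eV.

First transition (4 → 2):
ΔE₁ = |E_2 - E_4|
ΔE₁ = |-122.4513000000 - (-30.6128250000)| = 91.8384750 eV

Second transition (2 → 1):
ΔE₂ = |E_1 - E_2|
ΔE₂ = |-489.8052000000 - (-122.4513000000)| = 367.3539000 eV

Total energy released:
E_total = ΔE₁ + ΔE₂ = 91.8384750 + 367.3539000 = 459.1924 eV

Note: This equals the direct transition 4 → 1: 459.1924 eV ✓
Energy is conserved regardless of the path taken.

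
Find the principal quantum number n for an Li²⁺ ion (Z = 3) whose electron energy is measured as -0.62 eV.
n = 14

The exact energy levels follow E_n = -13.6057 Z² / n² eV with Z = 3.

The measured value (-0.62 eV) is reported to only 2 significant figures, so we must test candidate n values and see which one matches to that precision.

Candidate energies:
  n = 12:  E = -13.6057 × 3² / 12² = -0.85036 eV
  n = 13:  E = -13.6057 × 3² / 13² = -0.72456 eV
  n = 14:  E = -13.6057 × 3² / 14² = -0.62475 eV  ← matches
  n = 15:  E = -13.6057 × 3² / 15² = -0.54423 eV
  n = 16:  E = -13.6057 × 3² / 16² = -0.47833 eV

Checking against the measurement of -0.62 eV (2 sig figs), only n = 14 agrees:
E_14 = -0.62475 eV, which rounds to -0.62 eV ✓

Therefore n = 14.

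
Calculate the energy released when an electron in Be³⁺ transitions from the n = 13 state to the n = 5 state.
7.42 eV

The energy levels are E_n = -13.6057 Z² eV / n².

Energy at n = 13: E_13 = -13.6057 × 4² / 13² = -1.28811 eV
Energy at n = 5: E_5 = -13.6057 × 4² / 5² = -8.70765 eV

For emission (electron falling to lower state), the photon energy is:
E_photon = E_13 - E_5 = |-1.28811 - (-8.70765)|
E_photon = 7.42 eV

This energy is carried away by the emitted photon.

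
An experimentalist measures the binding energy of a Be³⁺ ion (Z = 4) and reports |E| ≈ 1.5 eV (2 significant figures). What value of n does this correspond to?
n = 12

The exact energy levels follow E_n = -13.6057 Z² / n² eV with Z = 4.

The measured value (-1.5 eV) is reported to only 2 significant figures, so we must test candidate n values and see which one matches to that precision.

Candidate energies:
  n = 10:  E = -13.6057 × 4² / 10² = -2.17691 eV
  n = 11:  E = -13.6057 × 4² / 11² = -1.79910 eV
  n = 12:  E = -13.6057 × 4² / 12² = -1.51174 eV  ← matches
  n = 13:  E = -13.6057 × 4² / 13² = -1.28811 eV
  n = 14:  E = -13.6057 × 4² / 14² = -1.11067 eV

Checking against the measurement of -1.5 eV (2 sig figs), only n = 12 agrees:
E_12 = -1.51174 eV, which rounds to -1.5 eV ✓

Therefore n = 12.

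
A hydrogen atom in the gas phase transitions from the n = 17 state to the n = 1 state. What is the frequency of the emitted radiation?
3.27846e+15 Hz

First, find the transition energy:
E_17 = -13.6057 / 17² = -0.0470785 eV
E_1 = -13.6057 / 1² = -13.6057000 eV
|ΔE| = |E_1 - E_17| = 13.5586215 eV

Convert to Joules: E = 13.5586215 eV × (1.602177 × 10⁻¹⁹ J/eV) = 2.1723312e-18 J

Using E = hf:
f = E/h = 2.1723312e-18 J / (6.62607 × 10⁻³⁴ J·s)
f = 3.27846e+15 Hz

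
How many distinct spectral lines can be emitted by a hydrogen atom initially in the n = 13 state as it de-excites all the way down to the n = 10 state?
6

The electron can occupy levels n = 10, 11, ..., 13 during de-excitation — that is m = 13 - 10 + 1 = 4 distinct levels.

The number of distinct spectral lines equals the number of ways to choose 2 of these m levels (each pair gives one possible emission transition):

Number of lines = m(m-1)/2 = 4×3/2 = 6

These correspond to all possible transitions between the 4 levels:
13 → 12, 13 → 11, 13 → 10, 12 → 11, 12 → 10, 11 → 10

Each transition produces a photon with a unique energy (and thus wavelength). This count does not depend on Z.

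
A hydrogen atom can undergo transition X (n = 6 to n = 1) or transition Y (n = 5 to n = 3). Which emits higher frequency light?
6 → 1

Calculate the energy for each transition:

Transition 6 → 1:
ΔE₁ = |E_1 - E_6| = |-13.6057/1² - (-13.6057/6²)|
ΔE₁ = |-13.60570000 - (-0.37793611)| = 13.22776 eV

Transition 5 → 3:
ΔE₂ = |E_3 - E_5| = |-13.6057/3² - (-13.6057/5²)|
ΔE₂ = |-1.51174444 - (-0.54422800)| = 0.96752 eV

Since 13.22776 eV > 0.96752 eV, the transition 6 → 1 emits the more energetic photon.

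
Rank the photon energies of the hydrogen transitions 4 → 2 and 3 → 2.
4 → 2

Calculate the energy for each transition:

Transition 4 → 2:
ΔE₁ = |E_2 - E_4| = |-13.6057/2² - (-13.6057/4²)|
ΔE₁ = |-3.40142500000 - (-0.85035625000)| = 2.55106875 eV

Transition 3 → 2:
ΔE₂ = |E_2 - E_3| = |-13.6057/2² - (-13.6057/3²)|
ΔE₂ = |-3.40142500000 - (-1.51174444444)| = 1.88968056 eV

Since 2.55106875 eV > 1.88968056 eV, the transition 4 → 2 emits the more energetic photon.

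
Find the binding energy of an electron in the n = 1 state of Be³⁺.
217.69 eV

The ionization energy is the energy needed to remove the electron completely (n → ∞).

For a hydrogen-like ion with Z = 4, E_n = -13.6057 Z² / n² eV.

At n = 1: E_1 = -13.6057 × 4² / 1² = -217.69120 eV
At n = ∞: E_∞ = 0 eV

Ionization energy = E_∞ - E_1 = 0 - (-217.69120) = 217.69120 eV
Ionization energy ≈ 217.69 eV

This is also called the binding energy of the electron in state n = 1.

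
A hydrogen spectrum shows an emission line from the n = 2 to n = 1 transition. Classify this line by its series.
Lyman series

The spectral series in hydrogen are named based on the final (lower) energy level:
- Lyman series: n_final = 1 (ultraviolet)
- Balmer series: n_final = 2 (visible/near-UV)
- Paschen series: n_final = 3 (infrared)
- Brackett series: n_final = 4 (infrared)
- Pfund series: n_final = 5 (far infrared)

Since this transition ends at n = 1, it belongs to the Lyman series.

For reference, this 2 → 1 line has photon energy
ΔE = 13.6057 eV × (1/1² - 1/2²) = 10.2042750 eV,
corresponding to wavelength λ = hc/ΔE = 1239.84 eV·nm / 10.2042750 eV = 121.5020 nm in the ultraviolet region.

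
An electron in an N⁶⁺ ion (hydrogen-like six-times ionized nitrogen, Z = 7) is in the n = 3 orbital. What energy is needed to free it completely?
74.07548 eV

The ionization energy is the energy needed to remove the electron completely (n → ∞).

For a hydrogen-like ion with Z = 7, E_n = -13.6057 Z² / n² eV.

At n = 3: E_3 = -13.6057 × 7² / 3² = -74.07547778 eV
At n = ∞: E_∞ = 0 eV

Ionization energy = E_∞ - E_3 = 0 - (-74.07547778) = 74.07547778 eV
Ionization energy ≈ 74.07548 eV

This is also called the binding energy of the electron in state n = 3.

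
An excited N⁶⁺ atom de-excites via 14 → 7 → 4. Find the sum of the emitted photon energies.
38.266 eV

The energy levels of N⁶⁺ are E_n = -13.6057 × 7² / n² eV.

First transition (14 → 7):
ΔE₁ = |E_7 - E_14|
ΔE₁ = |-13.605700000 - (-3.401425000)| = 10.204275 eV

Second transition (7 → 4):
ΔE₂ = |E_4 - E_7|
ΔE₂ = |-41.667456250 - (-13.605700000)| = 28.061756 eV

Total energy released:
E_total = ΔE₁ + ΔE₂ = 10.204275 + 28.061756 = 38.266 eV

Note: This equals the direct transition 14 → 4: 38.266 eV ✓
Energy is conserved regardless of the path taken.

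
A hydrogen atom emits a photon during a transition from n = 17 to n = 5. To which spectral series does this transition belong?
Pfund series

The spectral series in hydrogen are named based on the final (lower) energy level:
- Lyman series: n_final = 1 (ultraviolet)
- Balmer series: n_final = 2 (visible/near-UV)
- Paschen series: n_final = 3 (infrared)
- Brackett series: n_final = 4 (infrared)
- Pfund series: n_final = 5 (far infrared)

Since this transition ends at n = 5, it belongs to the Pfund series.

For reference, this 17 → 5 line has photon energy
ΔE = 13.6057 eV × (1/5² - 1/17²) = 0.49714945329 eV,
corresponding to wavelength λ = hc/ΔE = 1239.84 eV·nm / 0.49714945329 eV = 2493.89795 nm in the far infrared region.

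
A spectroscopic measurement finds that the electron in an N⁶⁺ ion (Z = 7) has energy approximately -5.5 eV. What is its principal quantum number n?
n = 11

The exact energy levels follow E_n = -13.6057 Z² / n² eV with Z = 7.

The measured value (-5.5 eV) is reported to only 2 significant figures, so we must test candidate n values and see which one matches to that precision.

Candidate energies:
  n = 9:  E = -13.6057 × 7² / 9² = -8.23061 eV
  n = 10:  E = -13.6057 × 7² / 10² = -6.66679 eV
  n = 11:  E = -13.6057 × 7² / 11² = -5.50975 eV  ← matches
  n = 12:  E = -13.6057 × 7² / 12² = -4.62972 eV
  n = 13:  E = -13.6057 × 7² / 13² = -3.94485 eV

Checking against the measurement of -5.5 eV (2 sig figs), only n = 11 agrees:
E_11 = -5.50975 eV, which rounds to -5.5 eV ✓

Therefore n = 11.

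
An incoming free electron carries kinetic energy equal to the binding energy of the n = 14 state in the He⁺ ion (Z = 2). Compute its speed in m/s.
3.1253e+05 m/s (or 0.104% of c)

The binding energy at n = 14 for He⁺ is:
E_14 = -13.6057 × 2²/14² = -0.27766735 eV
|E_14| = 0.27766735 eV

Convert to Joules:
KE = 0.27766735 eV × (1.602177 × 10⁻¹⁹ J/eV) = 4.448722e-20 J

Using KE = ½mv²:
v = √(2·KE/m_e)
v = √(2 × 4.448722e-20 J / 9.10938 × 10⁻³¹ kg)
v = 3.1253e+05 m/s

This is approximately 0.104% the speed of light.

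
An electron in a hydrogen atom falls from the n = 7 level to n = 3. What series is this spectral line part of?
Paschen series

The spectral series in hydrogen are named based on the final (lower) energy level:
- Lyman series: n_final = 1 (ultraviolet)
- Balmer series: n_final = 2 (visible/near-UV)
- Paschen series: n_final = 3 (infrared)
- Brackett series: n_final = 4 (infrared)
- Pfund series: n_final = 5 (far infrared)

Since this transition ends at n = 3, it belongs to the Paschen series.

For reference, this 7 → 3 line has photon energy
ΔE = 13.6057 eV × (1/3² - 1/7²) = 1.2340771 eV,
corresponding to wavelength λ = hc/ΔE = 1239.84 eV·nm / 1.2340771 eV = 1004.67 nm in the infrared region.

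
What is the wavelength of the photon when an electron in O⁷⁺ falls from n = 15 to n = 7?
89.192987 nm

First, find the transition energy using E_n = -13.6057 Z² / n² eV:
E_15 = -13.6057 × 8² / 15² = -3.87006578 eV
E_7 = -13.6057 × 8² / 7² = -17.77071020 eV

Photon energy: |ΔE| = |E_7 - E_15| = 13.90064442 eV

Convert to wavelength using E = hc/λ with hc = 1239.84 eV·nm:
λ = hc/E = 1239.84 eV·nm / 13.90064442 eV
λ = 89.192987 nm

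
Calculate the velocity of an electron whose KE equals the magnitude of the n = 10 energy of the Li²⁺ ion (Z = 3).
6.563e+05 m/s (or 0.218921% of c)

The binding energy at n = 10 for Li²⁺ is:
E_10 = -13.6057 × 3²/10² = -1.22451300 eV
|E_10| = 1.22451300 eV

Convert to Joules:
KE = 1.22451300 eV × (1.602177 × 10⁻¹⁹ J/eV) = 1.96189e-19 J

Using KE = ½mv²:
v = √(2·KE/m_e)
v = √(2 × 1.96189e-19 J / 9.10938 × 10⁻³¹ kg)
v = 6.563e+05 m/s

This is approximately 0.218921% the speed of light.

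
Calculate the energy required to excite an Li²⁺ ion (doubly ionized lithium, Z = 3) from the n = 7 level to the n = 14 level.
1.874 eV

The energy levels of a hydrogen-like atom are E_n = -13.6057 Z² eV / n².

Energy at n = 7: E_7 = -13.6057 × 3² / 7² = -2.499006 eV
Energy at n = 14: E_14 = -13.6057 × 3² / 14² = -0.624752 eV

The excitation energy is the difference:
ΔE = E_14 - E_7
ΔE = -0.624752 - (-2.499006)
ΔE = 1.874 eV

Since this is positive, energy must be absorbed (photon absorption).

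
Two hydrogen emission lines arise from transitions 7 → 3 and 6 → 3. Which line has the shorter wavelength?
7 → 3

Calculate the energy for each transition:

Transition 7 → 3:
ΔE₁ = |E_3 - E_7| = |-13.6057/3² - (-13.6057/7²)|
ΔE₁ = |-1.5117444444 - (-0.2776673469)| = 1.2340771 eV

Transition 6 → 3:
ΔE₂ = |E_3 - E_6| = |-13.6057/3² - (-13.6057/6²)|
ΔE₂ = |-1.5117444444 - (-0.3779361111)| = 1.1338083 eV

Since 1.2340771 eV > 1.1338083 eV, the transition 7 → 3 emits the more energetic photon.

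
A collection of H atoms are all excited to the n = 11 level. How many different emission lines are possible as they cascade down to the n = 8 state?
6

The electron can occupy levels n = 8, 9, ..., 11 during de-excitation — that is m = 11 - 8 + 1 = 4 distinct levels.

The number of distinct spectral lines equals the number of ways to choose 2 of these m levels (each pair gives one possible emission transition):

Number of lines = m(m-1)/2 = 4×3/2 = 6

These correspond to all possible transitions between the 4 levels:
11 → 10, 11 → 9, 11 → 8, 10 → 9, 10 → 8, 9 → 8

Each transition produces a photon with a unique energy (and thus wavelength). This count does not depend on Z.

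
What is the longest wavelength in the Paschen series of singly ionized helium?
468.651 nm

The longest wavelength corresponds to the smallest energy transition in the series.
The Paschen series has all transitions ending at n_f = 3.

For He⁺ (Z = 2), the first line (α-line) is the jump from n = 4 to n = 3:
E_4 = -13.6057 × 2² / 4² = -3.4014250 eV
E_3 = -13.6057 × 2² / 3² = -6.0469778 eV
ΔE = E_4 - E_3 = 2.6455528 eV

λ = hc/E = 1239.84 eV·nm / 2.6455528 eV
λ = 468.651 nm

This is the α-line of the Paschen series in He⁺.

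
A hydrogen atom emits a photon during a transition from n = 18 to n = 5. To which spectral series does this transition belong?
Pfund series

The spectral series in hydrogen are named based on the final (lower) energy level:
- Lyman series: n_final = 1 (ultraviolet)
- Balmer series: n_final = 2 (visible/near-UV)
- Paschen series: n_final = 3 (infrared)
- Brackett series: n_final = 4 (infrared)
- Pfund series: n_final = 5 (far infrared)

Since this transition ends at n = 5, it belongs to the Pfund series.

For reference, this 18 → 5 line has photon energy
ΔE = 13.6057 eV × (1/5² - 1/18²) = 0.50223510 eV,
corresponding to wavelength λ = hc/ΔE = 1239.84 eV·nm / 0.50223510 eV = 2468.64 nm in the far infrared region.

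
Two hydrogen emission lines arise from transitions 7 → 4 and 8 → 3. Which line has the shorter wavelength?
8 → 3

Calculate the energy for each transition:

Transition 7 → 4:
ΔE₁ = |E_4 - E_7| = |-13.6057/4² - (-13.6057/7²)|
ΔE₁ = |-0.850356250000 - (-0.277667346939)| = 0.572688903 eV

Transition 8 → 3:
ΔE₂ = |E_3 - E_8| = |-13.6057/3² - (-13.6057/8²)|
ΔE₂ = |-1.511744444444 - (-0.212589062500)| = 1.299155382 eV

Since 1.299155382 eV > 0.572688903 eV, the transition 8 → 3 emits the more energetic photon.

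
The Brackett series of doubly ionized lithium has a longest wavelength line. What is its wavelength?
450.007 nm

The longest wavelength corresponds to the smallest energy transition in the series.
The Brackett series has all transitions ending at n_f = 4.

For Li²⁺ (Z = 3), the first line (α-line) is the jump from n = 5 to n = 4:
E_5 = -13.6057 × 3² / 5² = -4.8980520 eV
E_4 = -13.6057 × 3² / 4² = -7.6532063 eV
ΔE = E_5 - E_4 = 2.7551543 eV

λ = hc/E = 1239.84 eV·nm / 2.7551543 eV
λ = 450.007 nm

This is the α-line of the Brackett series in Li²⁺.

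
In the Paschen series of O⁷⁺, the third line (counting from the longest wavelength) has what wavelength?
17.0862 nm

The lines of a series are numbered from the longest wavelength (smallest ΔE) outward; the third line is the transition from n = n_f + 3 to n_f.
The Paschen series has all transitions ending at n_f = 3.

For O⁷⁺ (Z = 8), the third line (γ-line) is the jump from n = 6 to n = 3:
E_6 = -13.6057 × 8² / 6² = -24.187911 eV
E_3 = -13.6057 × 8² / 3² = -96.751644 eV
ΔE = E_6 - E_3 = 72.563733 eV

λ = hc/E = 1239.84 eV·nm / 72.563733 eV
λ = 17.0862 nm

This is the γ-line of the Paschen series in O⁷⁺.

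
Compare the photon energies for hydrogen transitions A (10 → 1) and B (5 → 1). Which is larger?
10 → 1

Calculate the energy for each transition:

Transition 10 → 1:
ΔE₁ = |E_1 - E_10| = |-13.6057/1² - (-13.6057/10²)|
ΔE₁ = |-13.60570000000 - (-0.13605700000)| = 13.46964300 eV

Transition 5 → 1:
ΔE₂ = |E_1 - E_5| = |-13.6057/1² - (-13.6057/5²)|
ΔE₂ = |-13.60570000000 - (-0.54422800000)| = 13.06147200 eV

Since 13.46964300 eV > 13.06147200 eV, the transition 10 → 1 emits the more energetic photon.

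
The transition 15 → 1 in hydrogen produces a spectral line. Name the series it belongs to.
Lyman series

The spectral series in hydrogen are named based on the final (lower) energy level:
- Lyman series: n_final = 1 (ultraviolet)
- Balmer series: n_final = 2 (visible/near-UV)
- Paschen series: n_final = 3 (infrared)
- Brackett series: n_final = 4 (infrared)
- Pfund series: n_final = 5 (far infrared)

Since this transition ends at n = 1, it belongs to the Lyman series.

For reference, this 15 → 1 line has photon energy
ΔE = 13.6057 eV × (1/1² - 1/15²) = 13.54523 eV,
corresponding to wavelength λ = hc/ΔE = 1239.84 eV·nm / 13.54523 eV = 91.533 nm in the ultraviolet region.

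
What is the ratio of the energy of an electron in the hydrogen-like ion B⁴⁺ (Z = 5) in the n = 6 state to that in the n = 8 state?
1.7778

Using E_n = -13.6057 Z² / n² eV with Z = 5:

E_6 = -13.6057 × 5² / 6² = -340.1425 / 36 = -9.4484027778 eV
E_8 = -13.6057 × 5² / 8² = -340.1425 / 64 = -5.3147265625 eV

The ratio is:
E_6/E_8 = (-9.4484027778) / (-5.3147265625)
E_6/E_8 = (-340.1425/36) / (-340.1425/64)
E_6/E_8 = 64/36
E_6/E_8 = 1.7778
(Note: the Z² factors cancel in the ratio.)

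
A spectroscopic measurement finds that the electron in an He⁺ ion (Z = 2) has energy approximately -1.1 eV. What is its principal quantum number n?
n = 7

The exact energy levels follow E_n = -13.6057 Z² / n² eV with Z = 2.

The measured value (-1.1 eV) is reported to only 2 significant figures, so we must test candidate n values and see which one matches to that precision.

Candidate energies:
  n = 5:  E = -13.6057 × 2² / 5² = -2.17691 eV
  n = 6:  E = -13.6057 × 2² / 6² = -1.51174 eV
  n = 7:  E = -13.6057 × 2² / 7² = -1.11067 eV  ← matches
  n = 8:  E = -13.6057 × 2² / 8² = -0.85036 eV
  n = 9:  E = -13.6057 × 2² / 9² = -0.67189 eV

Checking against the measurement of -1.1 eV (2 sig figs), only n = 7 agrees:
E_7 = -1.11067 eV, which rounds to -1.1 eV ✓

Therefore n = 7.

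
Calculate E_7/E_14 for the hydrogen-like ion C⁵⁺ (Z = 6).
4.0000

Using E_n = -13.6057 Z² / n² eV with Z = 6:

E_7 = -13.6057 × 6² / 7² = -489.8052 / 49 = -9.9960244898 eV
E_14 = -13.6057 × 6² / 14² = -489.8052 / 196 = -2.4990061224 eV

The ratio is:
E_7/E_14 = (-9.9960244898) / (-2.4990061224)
E_7/E_14 = (-489.8052/49) / (-489.8052/196)
E_7/E_14 = 196/49
E_7/E_14 = 4.0000
(Note: the Z² factors cancel in the ratio.)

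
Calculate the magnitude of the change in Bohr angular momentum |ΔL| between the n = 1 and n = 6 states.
5.273e-34 J·s (or 5ℏ)

In the Bohr model, L_n = nℏ where ℏ = 1.05457e-34 J·s.

L_6 = 6ℏ = 6.32742e-34 J·s
L_1 = 1ℏ = 1.05457e-34 J·s

ΔL = L_6 - L_1 = (6 - 1)ℏ = 5ℏ
ΔL = 5 × 1.05457e-34 J·s = 5.273e-34 J·s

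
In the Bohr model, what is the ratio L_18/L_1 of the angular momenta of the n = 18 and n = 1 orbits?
18.00

In the Bohr model, L_n = nℏ, so the ratio is purely the ratio of quantum numbers:

L_18/L_1 = 18ℏ / 1ℏ = 18/1 = 18.00

The angular momentum scales linearly with n.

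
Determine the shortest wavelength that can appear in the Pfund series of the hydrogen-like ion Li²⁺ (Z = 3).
253.13 nm

The series limit corresponds to the transition from n = ∞ to n = 5.
This is the highest energy (shortest wavelength) transition in the Pfund series.

E_∞ = 0 eV
E_5 = -13.6057 × 3² / 5² = -4.898052 eV

Energy at series limit:
ΔE = E_∞ - E_5 = 0 - (-4.898052) = 4.898052 eV
λ = hc/E = 1239.84 eV·nm / 4.898052 eV = 253.13 nm

This energy equals the ionization energy from the n = 5 state of Li²⁺.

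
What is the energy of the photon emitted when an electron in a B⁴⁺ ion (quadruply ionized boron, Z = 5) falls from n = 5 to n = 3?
24.19 eV

The energy levels are E_n = -13.6057 Z² eV / n².

Energy at n = 5: E_5 = -13.6057 × 5² / 5² = -13.60570 eV
Energy at n = 3: E_3 = -13.6057 × 5² / 3² = -37.79361 eV

For emission (electron falling to lower state), the photon energy is:
E_photon = E_5 - E_3 = |-13.60570 - (-37.79361)|
E_photon = 24.19 eV

This energy is carried away by the emitted photon.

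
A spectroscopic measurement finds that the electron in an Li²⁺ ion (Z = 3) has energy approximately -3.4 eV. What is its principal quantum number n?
n = 6

The exact energy levels follow E_n = -13.6057 Z² / n² eV with Z = 3.

The measured value (-3.4 eV) is reported to only 2 significant figures, so we must test candidate n values and see which one matches to that precision.

Candidate energies:
  n = 4:  E = -13.6057 × 3² / 4² = -7.65321 eV
  n = 5:  E = -13.6057 × 3² / 5² = -4.89805 eV
  n = 6:  E = -13.6057 × 3² / 6² = -3.40143 eV  ← matches
  n = 7:  E = -13.6057 × 3² / 7² = -2.49901 eV
  n = 8:  E = -13.6057 × 3² / 8² = -1.91330 eV

Checking against the measurement of -3.4 eV (2 sig figs), only n = 6 agrees:
E_6 = -3.40143 eV, which rounds to -3.4 eV ✓

Therefore n = 6.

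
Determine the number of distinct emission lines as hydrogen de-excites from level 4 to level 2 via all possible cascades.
3

The electron can occupy levels n = 2, 3, ..., 4 during de-excitation — that is m = 4 - 2 + 1 = 3 distinct levels.

The number of distinct spectral lines equals the number of ways to choose 2 of these m levels (each pair gives one possible emission transition):

Number of lines = m(m-1)/2 = 3×2/2 = 3

These correspond to all possible transitions between the 3 levels:
4 → 3, 4 → 2, 3 → 2

Each transition produces a photon with a unique energy (and thus wavelength). This count does not depend on Z.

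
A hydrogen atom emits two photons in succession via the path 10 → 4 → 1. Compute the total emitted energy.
13.469643 eV

The energy levels of hydrogen are E_n = -13.6057 / n² eV.

First transition (10 → 4):
ΔE₁ = |E_4 - E_10|
ΔE₁ = |-0.850356250000 - (-0.136057000000)| = 0.714299250 eV

Second transition (4 → 1):
ΔE₂ = |E_1 - E_4|
ΔE₂ = |-13.605700000000 - (-0.850356250000)| = 12.755343750 eV

Total energy released:
E_total = ΔE₁ + ΔE₂ = 0.714299250 + 12.755343750 = 13.469643 eV

Note: This equals the direct transition 10 → 1: 13.469643 eV ✓
Energy is conserved regardless of the path taken.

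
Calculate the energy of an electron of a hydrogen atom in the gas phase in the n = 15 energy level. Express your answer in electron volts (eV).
-0.060470 eV

The energy levels of a hydrogen-like atom are given by:
E_n = -13.6057 eV / n²

For n = 15:
E_15 = -13.6057 eV / 15²
E_15 = -13.6057 eV / 225
E_15 = -0.060470 eV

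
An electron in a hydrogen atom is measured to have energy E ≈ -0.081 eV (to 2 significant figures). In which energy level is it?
n = 13

The exact energy levels follow E_n = -13.6057 eV / n².

The measured value (-0.081 eV) is reported to only 2 significant figures, so we must test candidate n values and see which one matches to that precision.

Candidate energies:
  n = 11:  E = -13.6057/11² = -0.11244 eV
  n = 12:  E = -13.6057/12² = -0.09448 eV
  n = 13:  E = -13.6057/13² = -0.08051 eV  ← matches
  n = 14:  E = -13.6057/14² = -0.06942 eV
  n = 15:  E = -13.6057/15² = -0.06047 eV

Checking against the measurement of -0.081 eV (2 sig figs), only n = 13 agrees:
E_13 = -0.08051 eV, which rounds to -0.081 eV ✓

Therefore n = 13.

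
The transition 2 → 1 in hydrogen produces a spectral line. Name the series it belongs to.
Lyman series

The spectral series in hydrogen are named based on the final (lower) energy level:
- Lyman series: n_final = 1 (ultraviolet)
- Balmer series: n_final = 2 (visible/near-UV)
- Paschen series: n_final = 3 (infrared)
- Brackett series: n_final = 4 (infrared)
- Pfund series: n_final = 5 (far infrared)

Since this transition ends at n = 1, it belongs to the Lyman series.

For reference, this 2 → 1 line has photon energy
ΔE = 13.6057 eV × (1/1² - 1/2²) = 10.20427500 eV,
corresponding to wavelength λ = hc/ΔE = 1239.84 eV·nm / 10.20427500 eV = 121.50202 nm in the ultraviolet region.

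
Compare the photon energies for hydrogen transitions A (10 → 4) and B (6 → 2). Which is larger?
6 → 2

Calculate the energy for each transition:

Transition 10 → 4:
ΔE₁ = |E_4 - E_10| = |-13.6057/4² - (-13.6057/10²)|
ΔE₁ = |-0.850356250 - (-0.136057000)| = 0.714299 eV

Transition 6 → 2:
ΔE₂ = |E_2 - E_6| = |-13.6057/2² - (-13.6057/6²)|
ΔE₂ = |-3.401425000 - (-0.377936111)| = 3.023489 eV

Since 3.023489 eV > 0.714299 eV, the transition 6 → 2 emits the more energetic photon.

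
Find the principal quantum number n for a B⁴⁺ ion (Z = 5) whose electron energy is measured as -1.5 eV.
n = 15

The exact energy levels follow E_n = -13.6057 Z² / n² eV with Z = 5.

The measured value (-1.5 eV) is reported to only 2 significant figures, so we must test candidate n values and see which one matches to that precision.

Candidate energies:
  n = 13:  E = -13.6057 × 5² / 13² = -2.01268 eV
  n = 14:  E = -13.6057 × 5² / 14² = -1.73542 eV
  n = 15:  E = -13.6057 × 5² / 15² = -1.51174 eV  ← matches
  n = 16:  E = -13.6057 × 5² / 16² = -1.32868 eV
  n = 17:  E = -13.6057 × 5² / 17² = -1.17696 eV

Checking against the measurement of -1.5 eV (2 sig figs), only n = 15 agrees:
E_15 = -1.51174 eV, which rounds to -1.5 eV ✓

Therefore n = 15.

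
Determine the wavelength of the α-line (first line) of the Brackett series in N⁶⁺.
82.65 nm

The longest wavelength corresponds to the smallest energy transition in the series.
The Brackett series has all transitions ending at n_f = 4.

For N⁶⁺ (Z = 7), the first line (α-line) is the jump from n = 5 to n = 4:
E_5 = -13.6057 × 7² / 5² = -26.6672 eV
E_4 = -13.6057 × 7² / 4² = -41.6675 eV
ΔE = E_5 - E_4 = 15.0003 eV

λ = hc/E = 1239.84 eV·nm / 15.0003 eV
λ = 82.65 nm

This is the α-line of the Brackett series in N⁶⁺.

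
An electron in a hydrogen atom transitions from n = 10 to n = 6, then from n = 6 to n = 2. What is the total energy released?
3.265 eV

The energy levels of hydrogen are E_n = -13.6057 / n² eV.

First transition (10 → 6):
ΔE₁ = |E_6 - E_10|
ΔE₁ = |-0.377936111 - (-0.136057000)| = 0.241879 eV

Second transition (6 → 2):
ΔE₂ = |E_2 - E_6|
ΔE₂ = |-3.401425000 - (-0.377936111)| = 3.023489 eV

Total energy released:
E_total = ΔE₁ + ΔE₂ = 0.241879 + 3.023489 = 3.265 eV

Note: This equals the direct transition 10 → 2: 3.265 eV ✓
Energy is conserved regardless of the path taken.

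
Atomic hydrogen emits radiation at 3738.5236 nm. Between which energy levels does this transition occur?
n = 8 → n = 5

First, find the photon energy from the wavelength (hc = 1239.84 eV·nm):
E = hc/λ = 1239.84 eV·nm / 3738.5236 nm = 0.33163894 eV

The energy levels of hydrogen satisfy E_n = -13.6057 / n² eV, so an emission n_i → n_f releases
ΔE = 13.6057 × (1/n_f² − 1/n_i²) eV.

Setting ΔE equal to the photon energy:
1/n_f² − 1/n_i² = 0.33163894 / 13.6057 = 0.024375000

Since 1/n_i² must be positive, we need 1/n_f² > 0.024375000, i.e. n_f ≤ 6. For each allowed n_f, solve n_i = (1/n_f² − 0.024375000)^(−1/2) and check whether it is a whole number:
  n_f = 1: 1/n_i² = 1.000000000 − 0.024375000 = 0.975625000 → n_i = 1.012  (not an integer) ✗
  n_f = 2: 1/n_i² = 0.250000000 − 0.024375000 = 0.225625000 → n_i = 2.105  (not an integer) ✗
  n_f = 3: 1/n_i² = 0.111111111 − 0.024375000 = 0.086736111 → n_i = 3.395  (not an integer) ✗
  n_f = 4: 1/n_i² = 0.062500000 − 0.024375000 = 0.038125000 → n_i = 5.121  (not an integer) ✗
  n_f = 5: 1/n_i² = 0.040000000 − 0.024375000 = 0.015625000 → n_i = 8.000  → integer, n_i = 8 ✓
  n_f = 6: 1/n_i² = 0.027777778 − 0.024375000 = 0.003402778 → n_i = 17.143  (not an integer) ✗

Only n_f = 5 gives an integer upper level, n_i = 8.

The transition is from n = 8 to n = 5 (emission).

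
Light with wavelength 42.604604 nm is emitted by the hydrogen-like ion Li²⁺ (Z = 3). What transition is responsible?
n = 9 → n = 2

First, find the photon energy from the wavelength (hc = 1239.84 eV·nm):
E = hc/λ = 1239.84 eV·nm / 42.604604 nm = 29.101080 eV

The energy levels of Li²⁺ satisfy E_n = -13.6057 × 3² / n² eV, so an emission n_i → n_f releases
ΔE = 13.6057 × 3² × (1/n_f² − 1/n_i²) eV.

Setting ΔE equal to the photon energy:
1/n_f² − 1/n_i² = 29.101080 / (13.6057 × 3²) = 0.23765432

Since 1/n_i² must be positive, we need 1/n_f² > 0.23765432, i.e. n_f ≤ 2. For each allowed n_f, solve n_i = (1/n_f² − 0.23765432)^(−1/2) and check whether it is a whole number:
  n_f = 1: 1/n_i² = 1.00000000 − 0.23765432 = 0.76234568 → n_i = 1.145  (not an integer) ✗
  n_f = 2: 1/n_i² = 0.25000000 − 0.23765432 = 0.01234568 → n_i = 9.000  → integer, n_i = 9 ✓

Only n_f = 2 gives an integer upper level, n_i = 9.

The transition is from n = 9 to n = 2 (emission).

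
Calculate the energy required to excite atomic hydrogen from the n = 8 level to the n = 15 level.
0.15212 eV

The energy levels of a hydrogen-like atom are E_n = -13.6057 eV / n².

Energy at n = 8: E_8 = -13.6057 / 8² = -0.21258906 eV
Energy at n = 15: E_15 = -13.6057 / 15² = -0.06046978 eV

The excitation energy is the difference:
ΔE = E_15 - E_8
ΔE = -0.06046978 - (-0.21258906)
ΔE = 0.15212 eV

Since this is positive, energy must be absorbed (photon absorption).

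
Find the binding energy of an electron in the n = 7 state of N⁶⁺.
13.606 eV

The ionization energy is the energy needed to remove the electron completely (n → ∞).

For a hydrogen-like ion with Z = 7, E_n = -13.6057 Z² / n² eV.

At n = 7: E_7 = -13.6057 × 7² / 7² = -13.605700 eV
At n = ∞: E_∞ = 0 eV

Ionization energy = E_∞ - E_7 = 0 - (-13.605700) = 13.605700 eV
Ionization energy ≈ 13.606 eV

This is also called the binding energy of the electron in state n = 7.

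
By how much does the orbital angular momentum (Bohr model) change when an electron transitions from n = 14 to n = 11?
3.16e-34 J·s (or 3ℏ)

In the Bohr model, L_n = nℏ where ℏ = 1.0546e-34 J·s.

L_14 = 14ℏ = 1.4764e-33 J·s
L_11 = 11ℏ = 1.1601e-33 J·s

ΔL = L_14 - L_11 = (14 - 11)ℏ = 3ℏ
ΔL = 3 × 1.0546e-34 J·s = 3.16e-34 J·s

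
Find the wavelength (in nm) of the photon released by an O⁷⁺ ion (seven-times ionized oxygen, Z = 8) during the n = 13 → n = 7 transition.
98.26 nm

First, find the transition energy using E_n = -13.6057 Z² / n² eV:
E_13 = -13.6057 × 8² / 13² = -5.1525 eV
E_7 = -13.6057 × 8² / 7² = -17.7707 eV

Photon energy: |ΔE| = |E_7 - E_13| = 12.6182 eV

Convert to wavelength using E = hc/λ with hc = 1239.84 eV·nm:
λ = hc/E = 1239.84 eV·nm / 12.6182 eV
λ = 98.26 nm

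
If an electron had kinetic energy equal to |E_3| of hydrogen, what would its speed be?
7.2923e+05 m/s (or 0.24325% of c)

The binding energy at n = 3 for hydrogen is:
E_3 = -13.6057/3² = -1.5117444 eV
|E_3| = 1.5117444 eV

Convert to Joules:
KE = 1.5117444 eV × (1.602177 × 10⁻¹⁹ J/eV) = 2.422082e-19 J

Using KE = ½mv²:
v = √(2·KE/m_e)
v = √(2 × 2.422082e-19 J / 9.10938 × 10⁻³¹ kg)
v = 7.2923e+05 m/s

This is approximately 0.24325% the speed of light.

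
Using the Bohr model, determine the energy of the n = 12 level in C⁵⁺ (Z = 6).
-3.401 eV

For hydrogen-like ions, the energy levels scale with Z²:
E_n = -13.6057 Z² / n² eV

For C⁵⁺ (Z = 6) at n = 12:
E_12 = -13.6057 × 6² / 12²
E_12 = -13.6057 × 36 / 144
E_12 = -489.8052 / 144
E_12 = -3.401 eV

The energy is 36 times more negative than hydrogen at the same n due to the stronger nuclear charge.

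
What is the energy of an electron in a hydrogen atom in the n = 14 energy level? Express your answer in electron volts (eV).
-0.069 eV

The energy levels of a hydrogen-like atom are given by:
E_n = -13.6057 eV / n²

For n = 14:
E_14 = -13.6057 eV / 14²
E_14 = -13.6057 eV / 196
E_14 = -0.069 eV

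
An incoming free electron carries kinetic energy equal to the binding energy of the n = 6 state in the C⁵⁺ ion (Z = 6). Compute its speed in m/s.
2.19e+06 m/s (or 0.729740% of c)

The binding energy at n = 6 for C⁵⁺ is:
E_6 = -13.6057 × 6²/6² = -13.60570000 eV
|E_6| = 13.60570000 eV

Convert to Joules:
KE = 13.60570000 eV × (1.602177 × 10⁻¹⁹ J/eV) = 2.1799e-18 J

Using KE = ½mv²:
v = √(2·KE/m_e)
v = √(2 × 2.1799e-18 J / 9.10938 × 10⁻³¹ kg)
v = 2.19e+06 m/s

This is approximately 0.729740% the speed of light.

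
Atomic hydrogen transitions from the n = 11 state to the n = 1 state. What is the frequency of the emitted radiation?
3.26266e+15 Hz

First, find the transition energy:
E_11 = -13.6057 / 11² = -0.1124438 eV
E_1 = -13.6057 / 1² = -13.6057000 eV
|ΔE| = |E_1 - E_11| = 13.4932562 eV

Convert to Joules: E = 13.4932562 eV × (1.602177 × 10⁻¹⁹ J/eV) = 2.1618585e-18 J

Using E = hf:
f = E/h = 2.1618585e-18 J / (6.62607 × 10⁻³⁴ J·s)
f = 3.26266e+15 Hz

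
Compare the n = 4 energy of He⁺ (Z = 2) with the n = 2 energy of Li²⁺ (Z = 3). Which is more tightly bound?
Li²⁺ at n = 2 (E = -30.61283 eV)

Using E_n = -13.6057 Z² / n² eV:

He⁺ (Z = 2) at n = 4:
E = -13.6057 × 2² / 4² = -13.6057 × 4 / 16 = -3.40142500 eV

Li²⁺ (Z = 3) at n = 2:
E = -13.6057 × 3² / 2² = -13.6057 × 9 / 4 = -30.61282500 eV

Since -30.61282500 eV < -3.40142500 eV,
Li²⁺ at n = 2 is more tightly bound (requires more energy to ionize).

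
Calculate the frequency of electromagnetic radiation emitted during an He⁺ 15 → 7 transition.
2.10e+14 Hz

First, find the transition energy:
E_15 = -13.6057 × 2² / 15² = -0.241879 eV
E_7 = -13.6057 × 2² / 7² = -1.110669 eV
|ΔE| = |E_7 - E_15| = 0.868790 eV

Convert to Joules: E = 0.868790 eV × (1.602177 × 10⁻¹⁹ J/eV) = 1.3920e-19 J

Using E = hf:
f = E/h = 1.3920e-19 J / (6.62607 × 10⁻³⁴ J·s)
f = 2.10e+14 Hz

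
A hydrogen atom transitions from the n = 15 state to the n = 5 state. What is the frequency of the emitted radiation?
1.170e+14 Hz

First, find the transition energy:
E_15 = -13.6057 / 15² = -0.0604698 eV
E_5 = -13.6057 / 5² = -0.5442280 eV
|ΔE| = |E_5 - E_15| = 0.4837582 eV

Convert to Joules: E = 0.4837582 eV × (1.602177 × 10⁻¹⁹ J/eV) = 7.75066e-20 J

Using E = hf:
f = E/h = 7.75066e-20 J / (6.62607 × 10⁻³⁴ J·s)
f = 1.170e+14 Hz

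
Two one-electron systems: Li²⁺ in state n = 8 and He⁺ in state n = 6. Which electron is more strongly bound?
Li²⁺ at n = 8 (E = -1.9133 eV)

Using E_n = -13.6057 Z² / n² eV:

Li²⁺ (Z = 3) at n = 8:
E = -13.6057 × 3² / 8² = -13.6057 × 9 / 64 = -1.9133016 eV

He⁺ (Z = 2) at n = 6:
E = -13.6057 × 2² / 6² = -13.6057 × 4 / 36 = -1.5117444 eV

Since -1.9133016 eV < -1.5117444 eV,
Li²⁺ at n = 8 is more tightly bound (requires more energy to ionize).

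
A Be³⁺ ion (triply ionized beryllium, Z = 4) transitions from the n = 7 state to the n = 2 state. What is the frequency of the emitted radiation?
1.21e+16 Hz

First, find the transition energy:
E_7 = -13.6057 × 4² / 7² = -4.4426776 eV
E_2 = -13.6057 × 4² / 2² = -54.4228000 eV
|ΔE| = |E_2 - E_7| = 49.9801224 eV

Convert to Joules: E = 49.9801224 eV × (1.602177 × 10⁻¹⁹ J/eV) = 8.0077e-18 J

Using E = hf:
f = E/h = 8.0077e-18 J / (6.62607 × 10⁻³⁴ J·s)
f = 1.21e+16 Hz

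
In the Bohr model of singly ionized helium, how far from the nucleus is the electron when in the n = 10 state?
2.6459 nm (or 26.4589 Å)

The Bohr radius formula is:
r_n = n² a₀ / Z

where a₀ = 0.0529177 nm is the Bohr radius.

For He⁺ (Z = 2) at n = 10:
r_10 = 10² × 0.0529177 nm / 2
r_10 = 100 × 0.0529177 nm / 2
r_10 = 5.29177 nm / 2
r_10 = 2.6459 nm

The electron orbits at approximately 2.6459 nm from the nucleus.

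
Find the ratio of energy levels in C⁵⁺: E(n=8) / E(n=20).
6.250

Using E_n = -13.6057 Z² / n² eV with Z = 6:

E_8 = -13.6057 × 6² / 8² = -489.8052 / 64 = -7.653206250 eV
E_20 = -13.6057 × 6² / 20² = -489.8052 / 400 = -1.224513000 eV

The ratio is:
E_8/E_20 = (-7.653206250) / (-1.224513000)
E_8/E_20 = (-489.8052/64) / (-489.8052/400)
E_8/E_20 = 400/64
E_8/E_20 = 6.250
(Note: the Z² factors cancel in the ratio.)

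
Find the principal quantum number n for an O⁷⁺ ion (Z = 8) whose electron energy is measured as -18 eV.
n = 7

The exact energy levels follow E_n = -13.6057 Z² / n² eV with Z = 8.

The measured value (-18 eV) is reported to only 2 significant figures, so we must test candidate n values and see which one matches to that precision.

Candidate energies:
  n = 5:  E = -13.6057 × 8² / 5² = -34.830592 eV
  n = 6:  E = -13.6057 × 8² / 6² = -24.187911 eV
  n = 7:  E = -13.6057 × 8² / 7² = -17.770710 eV  ← matches
  n = 8:  E = -13.6057 × 8² / 8² = -13.605700 eV
  n = 9:  E = -13.6057 × 8² / 9² = -10.750183 eV

Checking against the measurement of -18 eV (2 sig figs), only n = 7 agrees:
E_7 = -17.770710 eV, which rounds to -18 eV ✓

Therefore n = 7.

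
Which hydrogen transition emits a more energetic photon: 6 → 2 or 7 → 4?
6 → 2

Calculate the energy for each transition:

Transition 6 → 2:
ΔE₁ = |E_2 - E_6| = |-13.6057/2² - (-13.6057/6²)|
ΔE₁ = |-3.4014250000 - (-0.3779361111)| = 3.0234889 eV

Transition 7 → 4:
ΔE₂ = |E_4 - E_7| = |-13.6057/4² - (-13.6057/7²)|
ΔE₂ = |-0.8503562500 - (-0.2776673469)| = 0.5726889 eV

Since 3.0234889 eV > 0.5726889 eV, the transition 6 → 2 emits the more energetic photon.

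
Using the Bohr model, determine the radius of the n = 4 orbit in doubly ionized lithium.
0.2822 nm (or 2.8223 Å)

The Bohr radius formula is:
r_n = n² a₀ / Z

where a₀ = 0.0529177 nm is the Bohr radius.

For Li²⁺ (Z = 3) at n = 4:
r_4 = 4² × 0.0529177 nm / 3
r_4 = 16 × 0.0529177 nm / 3
r_4 = 0.84668 nm / 3
r_4 = 0.2822 nm

The electron orbits at approximately 0.2822 nm from the nucleus.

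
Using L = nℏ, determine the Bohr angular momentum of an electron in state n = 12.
1.2655e-33 J·s (or 12ℏ)

In the Bohr model, angular momentum is quantized:
L = nℏ

where ℏ = h/(2π) = 1.054572e-34 J·s

For n = 12:
L = 12 × 1.054572e-34 J·s
L = 1.2655e-33 J·s

This can also be written as L = 12ℏ.
The angular momentum is an integer multiple of the reduced Planck constant.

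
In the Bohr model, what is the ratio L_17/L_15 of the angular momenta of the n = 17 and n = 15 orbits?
1.13

In the Bohr model, L_n = nℏ, so the ratio is purely the ratio of quantum numbers:

L_17/L_15 = 17ℏ / 15ℏ = 17/15 = 1.13

The angular momentum scales linearly with n.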